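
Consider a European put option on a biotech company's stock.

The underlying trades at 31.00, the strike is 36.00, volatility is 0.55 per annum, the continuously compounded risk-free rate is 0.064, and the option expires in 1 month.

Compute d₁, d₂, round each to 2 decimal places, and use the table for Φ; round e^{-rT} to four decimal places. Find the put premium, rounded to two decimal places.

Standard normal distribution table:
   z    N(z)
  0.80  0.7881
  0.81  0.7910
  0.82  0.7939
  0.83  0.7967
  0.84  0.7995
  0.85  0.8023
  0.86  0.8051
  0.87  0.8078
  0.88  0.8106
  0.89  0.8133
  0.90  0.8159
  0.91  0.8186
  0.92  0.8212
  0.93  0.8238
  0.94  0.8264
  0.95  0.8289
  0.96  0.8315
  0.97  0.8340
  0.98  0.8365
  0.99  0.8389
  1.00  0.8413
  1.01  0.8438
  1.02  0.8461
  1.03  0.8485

σ√T = 0.55 × 0.2887 = 0.1588
d₁ = [ln(31/36) + (0.064 + ½·0.55²)·0.08333] / (σ√T) = (-0.1495 + 0.0179) / 0.1588 = -0.8288 which rounds to -0.83
d₂ = -0.8288 − 0.1588 = -0.9876 which rounds to -0.99
e^(−rT) = e^(−0.064·0.08333) = 0.9947
P = 36·0.9947·N(0.99) − 31·N(0.83) = 36·0.9947·0.8389 − 31·0.7967 = 30.0403 − 24.6977 = 5.3426

5.34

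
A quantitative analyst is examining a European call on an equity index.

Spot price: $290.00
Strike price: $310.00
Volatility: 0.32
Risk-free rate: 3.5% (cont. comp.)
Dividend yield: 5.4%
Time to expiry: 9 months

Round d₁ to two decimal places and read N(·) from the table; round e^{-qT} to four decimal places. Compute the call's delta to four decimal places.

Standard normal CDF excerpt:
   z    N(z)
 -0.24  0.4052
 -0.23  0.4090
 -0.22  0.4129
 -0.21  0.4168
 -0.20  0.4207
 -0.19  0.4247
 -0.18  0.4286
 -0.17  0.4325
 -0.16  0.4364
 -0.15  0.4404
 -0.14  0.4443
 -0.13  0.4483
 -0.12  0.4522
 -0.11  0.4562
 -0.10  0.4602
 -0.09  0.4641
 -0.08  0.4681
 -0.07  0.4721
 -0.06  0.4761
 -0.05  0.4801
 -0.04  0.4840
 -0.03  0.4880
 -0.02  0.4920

σ√T = 0.32 × 0.8660 = 0.2771
d₁ = [ln(290/310) + (0.035 − 0.054 + 0.32²/2)·0.75] / 0.2771 = [-0.0667 + 0.0242] / 0.2771 = -0.1535 which rounds to -0.15
N(d₁) = N(-0.15) = 0.4404
Δ_call = exp(−qT)·N(d₁) = 0.9603·0.4404 = 0.4229

0.4229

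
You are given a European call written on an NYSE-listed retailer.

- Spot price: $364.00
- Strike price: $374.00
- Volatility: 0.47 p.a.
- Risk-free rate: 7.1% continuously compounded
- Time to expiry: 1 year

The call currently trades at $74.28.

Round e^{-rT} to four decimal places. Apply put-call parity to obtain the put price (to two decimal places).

$58.66

exp(−rT) = exp(−0.071·1) = 0.9315
Put-call parity: C − P = S − K·e^(−rT) = 364 − 374·0.9315 = 364 − 348.3810 = 15.6190
P = C − (C − P) = 74.28 − (15.6190) = 58.6610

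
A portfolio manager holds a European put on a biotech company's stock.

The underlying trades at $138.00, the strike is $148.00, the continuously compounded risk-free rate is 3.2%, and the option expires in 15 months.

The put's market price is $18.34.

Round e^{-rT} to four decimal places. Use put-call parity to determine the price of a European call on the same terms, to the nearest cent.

$14.14

exp(−rT) = exp(−0.032·1.25) = 0.9608
Put-call parity: C − P = S − K·e^(−rT) = 138 − 148·0.9608 = 138 − 142.1984 = -4.1984
C = P + (C − P) = 18.34 + (-4.1984) = 14.1416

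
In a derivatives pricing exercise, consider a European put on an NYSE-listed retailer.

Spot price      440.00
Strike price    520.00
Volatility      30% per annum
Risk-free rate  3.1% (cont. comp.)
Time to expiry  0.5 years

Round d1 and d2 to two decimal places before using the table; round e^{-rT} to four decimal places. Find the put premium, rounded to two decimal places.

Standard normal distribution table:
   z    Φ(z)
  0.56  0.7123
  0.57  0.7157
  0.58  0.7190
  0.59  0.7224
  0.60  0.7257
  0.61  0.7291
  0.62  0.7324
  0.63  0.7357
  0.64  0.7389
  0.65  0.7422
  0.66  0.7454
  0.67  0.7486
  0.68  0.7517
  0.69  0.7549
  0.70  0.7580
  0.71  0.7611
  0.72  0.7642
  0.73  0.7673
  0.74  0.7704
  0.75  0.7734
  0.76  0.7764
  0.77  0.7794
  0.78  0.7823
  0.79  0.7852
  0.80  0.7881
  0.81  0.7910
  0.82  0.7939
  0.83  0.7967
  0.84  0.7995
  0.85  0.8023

85.67

T = 0.5;  σ√T = 0.2121
d₁ = [ln(440/520) + (0.031 + 0.3²/2)·0.5] / 0.2121 = [-0.1671 + 0.0380] / 0.2121 = -0.6084 which rounds to -0.61
d₂ = d₁ − σ√T = -0.6084 − 0.2121 = -0.8205 which rounds to -0.82
e^(−rT) = e^(−0.031·0.5) = 0.9846
N(−d₂) = N(0.82) = 0.7939;  N(−d₁) = N(0.61) = 0.7291
P = 520·0.9846·0.7939 − 440·0.7291 = 406.4704 − 320.8040 = 85.6664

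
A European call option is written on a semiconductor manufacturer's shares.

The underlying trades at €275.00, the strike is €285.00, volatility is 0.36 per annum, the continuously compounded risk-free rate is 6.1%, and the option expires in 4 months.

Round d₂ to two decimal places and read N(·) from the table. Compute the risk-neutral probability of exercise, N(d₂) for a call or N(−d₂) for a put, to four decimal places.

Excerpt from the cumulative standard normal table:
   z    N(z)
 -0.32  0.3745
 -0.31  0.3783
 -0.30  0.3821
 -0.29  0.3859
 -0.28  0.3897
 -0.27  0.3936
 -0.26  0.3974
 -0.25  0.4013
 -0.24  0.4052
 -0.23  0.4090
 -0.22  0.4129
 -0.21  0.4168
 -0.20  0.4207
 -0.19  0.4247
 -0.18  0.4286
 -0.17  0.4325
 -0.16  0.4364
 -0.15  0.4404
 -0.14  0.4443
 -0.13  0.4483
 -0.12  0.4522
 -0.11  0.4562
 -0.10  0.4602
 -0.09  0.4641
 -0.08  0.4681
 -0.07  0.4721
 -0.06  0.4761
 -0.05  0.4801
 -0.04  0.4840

T = 0.3333;  σ√T = 0.2078
ln(S/K) + (r + σ²/2)T = ln(275/285) + (0.061 + 0.36²/2)·0.3333 = -0.0357 + 0.0419 = 0.0062
d₁ = 0.0062 / 0.2078 = 0.0299 ≈ 0.03
d₂ = d₁ − σ√T = 0.0299 − 0.2078 = -0.1779 ≈ -0.18
Risk-neutral Pr[S_T > K] = N(d₂) = N(-0.18) = 0.4286

0.4286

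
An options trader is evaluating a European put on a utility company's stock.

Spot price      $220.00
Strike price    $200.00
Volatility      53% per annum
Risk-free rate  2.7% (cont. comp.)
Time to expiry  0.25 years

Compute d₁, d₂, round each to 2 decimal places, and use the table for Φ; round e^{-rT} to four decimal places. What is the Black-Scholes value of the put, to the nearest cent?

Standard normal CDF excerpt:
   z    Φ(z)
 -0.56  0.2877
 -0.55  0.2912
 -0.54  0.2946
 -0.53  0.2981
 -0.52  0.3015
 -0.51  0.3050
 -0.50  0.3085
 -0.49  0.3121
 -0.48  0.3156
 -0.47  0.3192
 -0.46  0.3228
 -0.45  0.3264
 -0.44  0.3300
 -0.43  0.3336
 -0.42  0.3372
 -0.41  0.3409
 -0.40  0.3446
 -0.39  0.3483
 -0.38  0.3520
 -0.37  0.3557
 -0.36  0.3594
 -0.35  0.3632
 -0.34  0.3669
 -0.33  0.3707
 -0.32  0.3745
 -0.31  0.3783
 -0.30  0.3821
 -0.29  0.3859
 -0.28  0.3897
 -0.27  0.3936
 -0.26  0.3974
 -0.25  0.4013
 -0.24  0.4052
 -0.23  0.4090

T = 0.25;  σ√T = 0.2650
d₁ = [ln(220/200) + (0.027 + 0.53²/2)·0.25] / 0.2650 = [0.0953 + 0.0419] / 0.2650 = 0.5176 → 0.52
d₂ = d₁ − σ√T = 0.5176 − 0.2650 = 0.2526 → 0.25
exp(−rT) = exp(−0.027·0.25) = 0.9933
P = 200·0.9933·N(-0.25) − 220·N(-0.52) = 200·0.9933·0.4013 − 220·0.3015 = 79.7223 − 66.3300 = 13.3923

$13.39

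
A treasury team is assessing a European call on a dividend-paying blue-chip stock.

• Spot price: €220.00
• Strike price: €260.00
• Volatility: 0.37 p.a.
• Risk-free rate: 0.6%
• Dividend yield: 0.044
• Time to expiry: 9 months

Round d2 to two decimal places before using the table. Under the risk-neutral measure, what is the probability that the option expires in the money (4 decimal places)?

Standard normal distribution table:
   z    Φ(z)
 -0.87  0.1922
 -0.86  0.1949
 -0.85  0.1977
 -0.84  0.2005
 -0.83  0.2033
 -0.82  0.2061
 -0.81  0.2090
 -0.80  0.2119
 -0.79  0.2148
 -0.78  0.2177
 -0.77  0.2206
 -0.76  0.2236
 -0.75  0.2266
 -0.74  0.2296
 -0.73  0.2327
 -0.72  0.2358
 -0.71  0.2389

0.2206

T = 0.75;  σ√T = 0.3204
d₁ = [ln(220/260) + (0.006 − 0.044 + ½·0.37²)·0.75] / (σ√T) = (-0.1671 + 0.0228) / 0.3204 = -0.4501 ⇒ -0.45
d₂ = -0.4501 − 0.3204 = -0.7705 ⇒ -0.77
Pr(exercise) under Q = N(d₂) = 0.2206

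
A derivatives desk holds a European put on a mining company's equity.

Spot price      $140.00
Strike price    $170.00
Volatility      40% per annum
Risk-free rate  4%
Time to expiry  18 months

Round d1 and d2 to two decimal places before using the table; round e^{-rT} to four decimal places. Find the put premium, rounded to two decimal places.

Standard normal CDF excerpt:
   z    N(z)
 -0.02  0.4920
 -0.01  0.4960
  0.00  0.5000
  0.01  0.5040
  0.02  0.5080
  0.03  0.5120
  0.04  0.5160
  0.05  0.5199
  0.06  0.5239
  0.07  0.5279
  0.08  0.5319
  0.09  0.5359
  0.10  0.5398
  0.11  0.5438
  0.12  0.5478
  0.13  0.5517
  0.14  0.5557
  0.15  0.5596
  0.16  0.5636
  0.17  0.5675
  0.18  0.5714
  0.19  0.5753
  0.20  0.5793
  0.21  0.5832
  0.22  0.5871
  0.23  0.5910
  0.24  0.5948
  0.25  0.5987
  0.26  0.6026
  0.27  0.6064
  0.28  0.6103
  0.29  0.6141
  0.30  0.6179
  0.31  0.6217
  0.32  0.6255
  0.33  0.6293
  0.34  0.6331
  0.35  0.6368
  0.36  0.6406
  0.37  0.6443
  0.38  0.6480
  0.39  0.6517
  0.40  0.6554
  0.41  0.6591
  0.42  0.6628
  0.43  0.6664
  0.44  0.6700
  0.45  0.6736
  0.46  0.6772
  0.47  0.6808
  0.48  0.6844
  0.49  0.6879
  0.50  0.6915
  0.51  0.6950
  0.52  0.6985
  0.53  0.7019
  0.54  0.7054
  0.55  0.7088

σ√T = 0.4·√1.5 = 0.4899
ln(S/K) + (r + σ²/2)T = ln(140/170) + (0.04 + 0.4²/2)·1.5 = -0.1942 + 0.1800 = -0.0142
d₁ = -0.0142 / 0.4899 = -0.0289 → -0.03
d₂ = d₁ − σ√T = -0.0289 − 0.4899 = -0.5188 → -0.52
exp(−rT) = exp(−0.04·1.5) = 0.9418
N(−d₂) = N(0.52) = 0.6985;  N(−d₁) = N(0.03) = 0.5120
P = 170·0.9418·0.6985 − 140·0.5120 = 111.8340 − 71.6800 = 40.1540

$40.15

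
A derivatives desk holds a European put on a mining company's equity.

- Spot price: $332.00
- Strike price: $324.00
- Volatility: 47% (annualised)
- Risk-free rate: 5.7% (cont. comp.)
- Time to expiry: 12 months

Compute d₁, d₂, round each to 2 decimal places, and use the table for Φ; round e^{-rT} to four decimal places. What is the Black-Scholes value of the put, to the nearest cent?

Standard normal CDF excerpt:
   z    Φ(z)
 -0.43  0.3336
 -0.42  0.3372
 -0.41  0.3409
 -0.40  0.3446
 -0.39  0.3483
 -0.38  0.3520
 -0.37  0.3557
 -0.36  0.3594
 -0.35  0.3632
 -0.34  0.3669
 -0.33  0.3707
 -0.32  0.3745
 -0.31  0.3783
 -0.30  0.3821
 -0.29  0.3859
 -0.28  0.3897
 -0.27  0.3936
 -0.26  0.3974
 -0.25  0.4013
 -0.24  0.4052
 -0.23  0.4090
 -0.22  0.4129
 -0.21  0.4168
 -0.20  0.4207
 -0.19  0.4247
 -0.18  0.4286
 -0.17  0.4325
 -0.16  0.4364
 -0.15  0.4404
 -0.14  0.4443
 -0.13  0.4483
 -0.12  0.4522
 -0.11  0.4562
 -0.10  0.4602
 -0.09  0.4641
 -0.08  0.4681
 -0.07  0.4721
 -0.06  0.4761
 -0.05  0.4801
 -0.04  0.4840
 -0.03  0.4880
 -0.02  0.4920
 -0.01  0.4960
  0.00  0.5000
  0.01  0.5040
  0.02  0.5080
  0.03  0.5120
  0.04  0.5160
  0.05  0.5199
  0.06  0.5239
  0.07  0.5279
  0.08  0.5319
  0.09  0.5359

σ√T = 0.47·√1 = 0.4700
ln(S/K) + (r + σ²/2)T = ln(332/324) + (0.057 + 0.47²/2)·1 = 0.0244 + 0.1674 = 0.1918
d₁ = 0.1918 / 0.4700 = 0.4082 → 0.41
d₂ = d₁ − σ√T = 0.4082 − 0.4700 = -0.0618 → -0.06
exp(−rT) = exp(−0.057·1) = 0.9446
N(−d₂) = N(0.06) = 0.5239;  N(−d₁) = N(-0.41) = 0.3409
P = 324·0.9446·0.5239 − 332·0.3409 = 160.3398 − 113.1788 = 47.1610

$47.16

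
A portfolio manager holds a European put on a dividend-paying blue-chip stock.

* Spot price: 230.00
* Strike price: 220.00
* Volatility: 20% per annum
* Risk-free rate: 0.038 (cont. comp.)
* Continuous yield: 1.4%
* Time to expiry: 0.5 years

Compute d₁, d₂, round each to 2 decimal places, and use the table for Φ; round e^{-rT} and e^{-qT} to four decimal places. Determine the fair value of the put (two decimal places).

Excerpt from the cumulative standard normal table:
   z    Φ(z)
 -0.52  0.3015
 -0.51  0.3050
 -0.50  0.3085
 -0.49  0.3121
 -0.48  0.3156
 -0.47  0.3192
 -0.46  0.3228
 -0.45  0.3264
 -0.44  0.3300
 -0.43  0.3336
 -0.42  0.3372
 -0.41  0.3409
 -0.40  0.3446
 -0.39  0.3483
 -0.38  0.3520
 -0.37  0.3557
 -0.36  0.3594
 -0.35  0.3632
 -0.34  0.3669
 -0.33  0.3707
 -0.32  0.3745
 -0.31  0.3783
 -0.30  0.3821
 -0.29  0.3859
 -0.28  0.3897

7.12

T = 0.5;  σ√T = 0.1414
d₁ = [ln(230/220) + (0.038 − 0.014 + 0.2²/2)·0.5] / 0.1414 = [0.0445 + 0.0220] / 0.1414 = 0.4699 → 0.47
d₂ = d₁ − σ√T = 0.4699 − 0.1414 = 0.3285 → 0.33
e^(−qT) = e^(−0.014·0.5) = 0.9930;  e^(−rT) = e^(−0.038·0.5) = 0.9812
N(−d₂) = N(-0.33) = 0.3707;  N(−d₁) = N(-0.47) = 0.3192
P = 220·0.9812·0.3707 − 230·0.9930·0.3192 = 80.0208 − 72.9021 = 7.1187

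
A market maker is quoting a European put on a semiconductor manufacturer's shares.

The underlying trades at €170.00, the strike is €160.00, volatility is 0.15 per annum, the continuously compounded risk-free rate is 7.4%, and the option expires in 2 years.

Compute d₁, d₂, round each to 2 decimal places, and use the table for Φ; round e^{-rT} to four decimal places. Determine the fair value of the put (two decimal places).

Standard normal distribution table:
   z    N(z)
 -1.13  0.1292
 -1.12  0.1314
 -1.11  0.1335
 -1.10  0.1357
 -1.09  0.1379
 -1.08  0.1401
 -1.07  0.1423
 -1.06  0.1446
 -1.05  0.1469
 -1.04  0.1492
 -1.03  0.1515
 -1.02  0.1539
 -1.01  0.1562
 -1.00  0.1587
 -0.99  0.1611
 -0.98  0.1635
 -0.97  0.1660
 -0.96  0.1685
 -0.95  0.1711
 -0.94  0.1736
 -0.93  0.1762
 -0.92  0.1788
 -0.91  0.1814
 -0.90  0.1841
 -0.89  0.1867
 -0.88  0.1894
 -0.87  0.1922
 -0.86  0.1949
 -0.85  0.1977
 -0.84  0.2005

€2.69

σ√T = 0.15·√2 = 0.2121
d₁ = [ln(170/160) + (0.074 + ½·0.15²)·2] / (σ√T) = (0.0606 + 0.1705) / 0.2121 = 1.0895 which rounds to 1.09
d₂ = 1.0895 − 0.2121 = 0.8774 which rounds to 0.88
e^(−rT) = e^(−0.074·2) = 0.8624
P = 160·0.8624·N(-0.88) − 170·N(-1.09) = 160·0.8624·0.1894 − 170·0.1379 = 26.1342 − 23.4430 = 2.6912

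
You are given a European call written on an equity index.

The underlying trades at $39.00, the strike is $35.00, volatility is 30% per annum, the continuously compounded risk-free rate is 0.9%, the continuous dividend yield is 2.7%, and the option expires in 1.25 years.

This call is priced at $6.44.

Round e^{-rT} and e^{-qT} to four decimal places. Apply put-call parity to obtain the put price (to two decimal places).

exp(−qT) = exp(−0.027·1.25) = 0.9668;  exp(−rT) = exp(−0.009·1.25) = 0.9888
Put-call parity: C − P = S·e^(−qT) − K·e^(−rT) = 39·0.9668 − 35·0.9888 = 37.7052 − 34.6080 = 3.0972
P = C − (C − P) = 6.44 − (3.0972) = 3.3428

$3.34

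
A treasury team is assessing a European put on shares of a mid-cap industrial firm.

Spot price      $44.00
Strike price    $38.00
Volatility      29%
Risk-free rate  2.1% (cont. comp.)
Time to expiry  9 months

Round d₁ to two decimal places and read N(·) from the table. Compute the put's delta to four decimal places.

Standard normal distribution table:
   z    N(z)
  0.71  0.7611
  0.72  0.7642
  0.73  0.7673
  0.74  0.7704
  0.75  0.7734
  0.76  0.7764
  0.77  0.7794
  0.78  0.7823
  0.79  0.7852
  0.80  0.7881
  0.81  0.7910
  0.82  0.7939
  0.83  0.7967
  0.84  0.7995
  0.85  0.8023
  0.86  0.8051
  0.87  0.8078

T = 0.75;  σ√T = 0.2511
d₁ = [ln(44/38) + (0.021 + 0.29²/2)·0.75] / 0.2511 = [0.1466 + 0.0473] / 0.2511 = 0.7720 which rounds to 0.77
N(d₁) = N(0.77) = 0.7794
Δ_put = N(d₁) − 1 = 0.7794 − 1 = -0.2206

-0.2206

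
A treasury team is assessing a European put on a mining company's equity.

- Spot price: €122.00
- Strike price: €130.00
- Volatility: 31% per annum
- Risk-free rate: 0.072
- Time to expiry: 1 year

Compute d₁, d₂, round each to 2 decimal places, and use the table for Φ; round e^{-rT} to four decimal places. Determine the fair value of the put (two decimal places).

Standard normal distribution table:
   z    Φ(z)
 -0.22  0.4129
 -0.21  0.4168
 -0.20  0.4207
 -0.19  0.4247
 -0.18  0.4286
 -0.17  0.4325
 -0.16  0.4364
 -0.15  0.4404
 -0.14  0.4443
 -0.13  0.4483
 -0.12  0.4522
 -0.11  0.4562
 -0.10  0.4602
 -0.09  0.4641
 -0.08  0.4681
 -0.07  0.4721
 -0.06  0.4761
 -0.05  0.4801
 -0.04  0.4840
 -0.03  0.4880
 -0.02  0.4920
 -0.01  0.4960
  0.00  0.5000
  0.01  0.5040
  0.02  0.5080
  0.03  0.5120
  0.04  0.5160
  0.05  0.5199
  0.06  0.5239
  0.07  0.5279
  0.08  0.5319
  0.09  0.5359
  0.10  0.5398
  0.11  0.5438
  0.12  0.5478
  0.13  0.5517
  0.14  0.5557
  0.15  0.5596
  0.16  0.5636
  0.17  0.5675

T = 1;  σ√T = 0.3100
ln(S/K) + (r + σ²/2)T = ln(122/130) + (0.072 + 0.31²/2)·1 = -0.0635 + 0.1200 = 0.0565
d₁ = 0.0565 / 0.3100 = 0.1824 → 0.18
d₂ = d₁ − σ√T = 0.1824 − 0.3100 = -0.1276 → -0.13
exp(−rT) = exp(−0.072·1) = 0.9305
N(−d₂) = N(0.13) = 0.5517;  N(−d₁) = N(-0.18) = 0.4286
P = 130·0.9305·0.5517 − 122·0.4286 = 66.7364 − 52.2892 = 14.4472

€14.45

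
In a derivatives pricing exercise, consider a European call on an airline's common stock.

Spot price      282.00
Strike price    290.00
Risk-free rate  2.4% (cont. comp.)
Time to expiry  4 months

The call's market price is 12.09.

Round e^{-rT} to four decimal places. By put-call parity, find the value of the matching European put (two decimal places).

exp(−rT) = exp(−0.024·0.3333) = 0.9920
Put-call parity: C − P = S − K·e^(−rT) = 282 − 290·0.9920 = 282 − 287.6800 = -5.6800
P = C − (C − P) = 12.09 − (-5.6800) = 17.7700

17.77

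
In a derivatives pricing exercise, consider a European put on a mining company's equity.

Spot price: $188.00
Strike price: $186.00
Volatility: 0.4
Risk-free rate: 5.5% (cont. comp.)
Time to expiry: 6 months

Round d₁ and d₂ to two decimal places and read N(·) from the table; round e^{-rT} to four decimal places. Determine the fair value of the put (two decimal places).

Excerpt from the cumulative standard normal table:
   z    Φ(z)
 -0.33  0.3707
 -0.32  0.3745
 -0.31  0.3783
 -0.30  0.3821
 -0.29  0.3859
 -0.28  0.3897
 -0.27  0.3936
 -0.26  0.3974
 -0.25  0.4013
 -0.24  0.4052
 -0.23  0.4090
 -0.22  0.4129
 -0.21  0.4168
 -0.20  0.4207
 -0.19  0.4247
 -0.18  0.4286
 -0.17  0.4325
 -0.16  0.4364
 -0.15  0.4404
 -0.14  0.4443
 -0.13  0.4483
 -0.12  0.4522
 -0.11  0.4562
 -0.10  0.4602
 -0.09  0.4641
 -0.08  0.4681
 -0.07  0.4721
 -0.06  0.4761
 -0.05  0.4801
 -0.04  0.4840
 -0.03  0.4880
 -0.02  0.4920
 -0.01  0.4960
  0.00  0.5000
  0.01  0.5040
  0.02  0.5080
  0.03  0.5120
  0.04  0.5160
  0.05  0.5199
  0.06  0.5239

T = 0.5;  σ√T = 0.2828
d₁ = [ln(188/186) + (0.055 + 0.4²/2)·0.5] / 0.2828 = [0.0107 + 0.0675] / 0.2828 = 0.2765 → 0.28
d₂ = d₁ − σ√T = 0.2765 − 0.2828 = -0.0064 → -0.01
e^(−rT) = e^(−0.055·0.5) = 0.9729
N(−d₂) = N(0.01) = 0.5040;  N(−d₁) = N(-0.28) = 0.3897
P = 186·0.9729·0.5040 − 188·0.3897 = 91.2035 − 73.2636 = 17.9399

$17.94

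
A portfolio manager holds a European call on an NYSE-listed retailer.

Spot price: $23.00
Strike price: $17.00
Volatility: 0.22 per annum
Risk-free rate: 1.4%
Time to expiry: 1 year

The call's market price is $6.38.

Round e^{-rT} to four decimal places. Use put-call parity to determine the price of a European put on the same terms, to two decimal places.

$0.14

exp(−rT) = exp(−0.014·1) = 0.9861
Put-call parity: C − P = S − K·e^(−rT) = 23 − 17·0.9861 = 23 − 16.7637 = 6.2363
P = C − (C − P) = 6.38 − (6.2363) = 0.1437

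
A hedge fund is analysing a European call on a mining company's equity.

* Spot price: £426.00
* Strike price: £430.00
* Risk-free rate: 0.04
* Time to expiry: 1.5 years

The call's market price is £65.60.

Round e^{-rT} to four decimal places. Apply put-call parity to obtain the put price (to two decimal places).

£44.57

e^(−rT) = e^(−0.04·1.5) = 0.9418
Put-call parity: C − P = S − K·e^(−rT) = 426 − 430·0.9418 = 426 − 404.9740 = 21.0260
P = C − (C − P) = 65.60 − (21.0260) = 44.5740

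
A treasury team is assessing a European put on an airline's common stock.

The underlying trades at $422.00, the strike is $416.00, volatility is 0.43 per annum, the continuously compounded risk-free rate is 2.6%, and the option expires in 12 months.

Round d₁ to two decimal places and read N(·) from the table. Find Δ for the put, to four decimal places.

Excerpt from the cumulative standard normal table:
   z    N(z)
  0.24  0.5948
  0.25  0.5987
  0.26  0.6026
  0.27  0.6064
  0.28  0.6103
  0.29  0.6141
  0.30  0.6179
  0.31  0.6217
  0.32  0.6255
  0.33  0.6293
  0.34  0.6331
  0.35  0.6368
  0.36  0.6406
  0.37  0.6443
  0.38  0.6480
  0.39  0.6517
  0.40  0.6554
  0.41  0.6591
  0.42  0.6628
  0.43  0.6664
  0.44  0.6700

σ√T = 0.43 × 1.0000 = 0.4300
d₁ = [ln(422/416) + (0.026 + 0.43²/2)·1] / 0.4300 = [0.0143 + 0.1184] / 0.4300 = 0.3088 which rounds to 0.31
N(d₁) = N(0.31) = 0.6217
Δ_put = N(d₁) − 1 = 0.6217 − 1 = -0.3783

-0.3783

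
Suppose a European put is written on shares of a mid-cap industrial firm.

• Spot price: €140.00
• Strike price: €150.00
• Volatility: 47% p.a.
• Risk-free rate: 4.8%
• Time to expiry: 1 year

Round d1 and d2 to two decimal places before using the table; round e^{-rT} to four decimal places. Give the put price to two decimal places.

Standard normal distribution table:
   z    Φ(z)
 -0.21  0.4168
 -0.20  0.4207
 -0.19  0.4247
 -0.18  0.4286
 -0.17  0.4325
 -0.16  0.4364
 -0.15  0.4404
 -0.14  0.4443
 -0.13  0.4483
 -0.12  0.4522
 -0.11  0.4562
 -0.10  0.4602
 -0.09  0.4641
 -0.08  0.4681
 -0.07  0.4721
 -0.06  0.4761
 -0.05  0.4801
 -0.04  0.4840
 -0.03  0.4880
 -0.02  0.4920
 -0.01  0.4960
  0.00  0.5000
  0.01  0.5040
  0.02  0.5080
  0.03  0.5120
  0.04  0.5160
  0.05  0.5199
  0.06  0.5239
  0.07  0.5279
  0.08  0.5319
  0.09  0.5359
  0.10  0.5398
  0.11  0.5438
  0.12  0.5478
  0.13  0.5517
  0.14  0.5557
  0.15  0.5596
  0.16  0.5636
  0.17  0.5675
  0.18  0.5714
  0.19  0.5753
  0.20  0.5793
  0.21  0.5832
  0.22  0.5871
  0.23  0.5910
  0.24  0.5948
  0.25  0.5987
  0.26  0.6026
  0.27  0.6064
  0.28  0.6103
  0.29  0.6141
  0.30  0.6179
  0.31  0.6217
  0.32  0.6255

T = 1;  σ√T = 0.4700
d₁ = [ln(140/150) + (0.048 + ½·0.47²)·1] / (σ√T) = (-0.0690 + 0.1584) / 0.4700 = 0.1903 → 0.19
d₂ = 0.1903 − 0.4700 = -0.2797 → -0.28
exp(−rT) = exp(−0.048·1) = 0.9531
P = 150·0.9531·N(0.28) − 140·N(-0.19) = 150·0.9531·0.6103 − 140·0.4247 = 87.2515 − 59.4580 = 27.7935

€27.79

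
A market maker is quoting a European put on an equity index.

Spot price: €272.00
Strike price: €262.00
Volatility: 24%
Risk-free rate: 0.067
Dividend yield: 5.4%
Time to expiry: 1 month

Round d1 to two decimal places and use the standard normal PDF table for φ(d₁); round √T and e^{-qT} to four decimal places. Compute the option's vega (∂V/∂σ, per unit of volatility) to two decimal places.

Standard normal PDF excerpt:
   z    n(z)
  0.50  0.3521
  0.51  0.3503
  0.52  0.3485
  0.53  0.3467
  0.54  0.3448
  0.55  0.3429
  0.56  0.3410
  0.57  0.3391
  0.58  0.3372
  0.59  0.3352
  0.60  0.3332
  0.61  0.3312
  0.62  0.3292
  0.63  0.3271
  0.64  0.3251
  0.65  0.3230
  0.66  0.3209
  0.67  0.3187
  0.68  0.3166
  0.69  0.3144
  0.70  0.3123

σ√T = 0.24 × 0.2887 = 0.0693
d₁ = [ln(272/262) + (0.067 − 0.054 + 0.24²/2)·0.08333] / 0.0693 = [0.0375 + 0.0035] / 0.0693 = 0.5909 which rounds to 0.59
√T = √0.08333 = 0.2887
φ(d₁) = φ(0.59) = 0.3352
e^(−qT) = e^(−0.054·0.08333) = 0.9955
vega = S·e^(−qT)·φ(d₁)·√T = 272·0.9955·0.3352·0.2887 = 26.2036
(Call and put vega coincide under Black-Scholes.)

26.20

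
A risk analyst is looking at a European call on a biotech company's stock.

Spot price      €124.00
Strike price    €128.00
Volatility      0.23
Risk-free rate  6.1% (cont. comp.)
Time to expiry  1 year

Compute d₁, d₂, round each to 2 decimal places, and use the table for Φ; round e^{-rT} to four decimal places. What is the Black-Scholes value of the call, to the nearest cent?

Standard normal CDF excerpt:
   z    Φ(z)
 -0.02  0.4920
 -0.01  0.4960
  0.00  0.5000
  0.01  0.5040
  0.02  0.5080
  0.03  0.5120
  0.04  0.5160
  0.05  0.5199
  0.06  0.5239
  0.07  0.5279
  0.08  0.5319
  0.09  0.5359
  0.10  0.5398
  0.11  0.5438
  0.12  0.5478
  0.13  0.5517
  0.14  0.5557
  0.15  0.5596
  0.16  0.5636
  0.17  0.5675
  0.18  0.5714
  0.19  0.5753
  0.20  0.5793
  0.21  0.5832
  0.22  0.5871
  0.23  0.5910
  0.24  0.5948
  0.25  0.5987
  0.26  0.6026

T = 1;  σ√T = 0.2300
ln(S/K) + (r + σ²/2)T = ln(124/128) + (0.061 + 0.23²/2)·1 = -0.0317 + 0.0874 = 0.0557
d₁ = 0.0557 / 0.2300 = 0.2422 ⇒ 0.24
d₂ = d₁ − σ√T = 0.2422 − 0.2300 = 0.0122 ⇒ 0.01
exp(−rT) = exp(−0.061·1) = 0.9408
N(d₁) = N(0.24) = 0.5948;  N(d₂) = N(0.01) = 0.5040
C = 124·0.5948 − 128·0.9408·0.5040 = 73.7552 − 60.6929 = 13.0623

€13.06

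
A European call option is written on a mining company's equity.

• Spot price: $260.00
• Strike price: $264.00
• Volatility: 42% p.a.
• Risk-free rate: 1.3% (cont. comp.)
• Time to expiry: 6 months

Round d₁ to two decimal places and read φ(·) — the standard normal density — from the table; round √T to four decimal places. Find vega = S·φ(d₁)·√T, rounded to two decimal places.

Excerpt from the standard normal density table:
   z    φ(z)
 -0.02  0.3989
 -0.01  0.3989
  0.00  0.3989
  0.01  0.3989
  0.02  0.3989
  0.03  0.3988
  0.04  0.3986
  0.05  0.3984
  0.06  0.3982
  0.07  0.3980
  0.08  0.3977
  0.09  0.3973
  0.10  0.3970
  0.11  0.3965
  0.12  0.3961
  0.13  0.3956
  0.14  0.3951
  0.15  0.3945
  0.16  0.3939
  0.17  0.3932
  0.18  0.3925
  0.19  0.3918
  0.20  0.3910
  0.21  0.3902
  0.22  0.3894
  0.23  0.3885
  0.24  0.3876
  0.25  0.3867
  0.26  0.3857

σ√T = 0.42·√0.5 = 0.2970
d₁ = [ln(260/264) + (0.013 + 0.42²/2)·0.5] / 0.2970 = [-0.0153 + 0.0506] / 0.2970 = 0.1190 which rounds to 0.12
√T = √0.5 = 0.7071
φ(d₁) = φ(0.12) = 0.3961
vega = S·φ(d₁)·√T = 260·0.3961·0.7071 = 72.8214
(Vega is the same for a European call and put with the same parameters.)

72.82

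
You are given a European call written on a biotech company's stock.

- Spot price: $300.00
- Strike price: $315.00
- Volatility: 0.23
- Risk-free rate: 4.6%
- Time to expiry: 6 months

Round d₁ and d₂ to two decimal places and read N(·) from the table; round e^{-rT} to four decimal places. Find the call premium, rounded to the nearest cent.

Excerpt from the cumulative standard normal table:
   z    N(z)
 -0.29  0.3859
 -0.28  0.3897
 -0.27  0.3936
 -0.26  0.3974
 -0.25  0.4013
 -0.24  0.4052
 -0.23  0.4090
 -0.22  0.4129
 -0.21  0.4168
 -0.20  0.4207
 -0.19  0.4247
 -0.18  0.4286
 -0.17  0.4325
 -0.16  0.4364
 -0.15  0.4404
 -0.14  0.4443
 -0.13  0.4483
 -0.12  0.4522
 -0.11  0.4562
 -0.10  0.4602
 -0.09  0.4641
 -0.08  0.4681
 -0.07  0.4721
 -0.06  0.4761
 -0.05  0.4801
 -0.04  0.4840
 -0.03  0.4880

$15.69

σ√T = 0.23 × 0.7071 = 0.1626
d₁ = [ln(300/315) + (0.046 + 0.23²/2)·0.5] / 0.1626 = [-0.0488 + 0.0362] / 0.1626 = -0.0773 → -0.08
d₂ = d₁ − σ√T = -0.0773 − 0.1626 = -0.2399 → -0.24
e^(−rT) = e^(−0.046·0.5) = 0.9773
N(d₁) = N(-0.08) = 0.4681;  N(d₂) = N(-0.24) = 0.4052
C = 300·0.4681 − 315·0.9773·0.4052 = 140.4300 − 124.7406 = 15.6894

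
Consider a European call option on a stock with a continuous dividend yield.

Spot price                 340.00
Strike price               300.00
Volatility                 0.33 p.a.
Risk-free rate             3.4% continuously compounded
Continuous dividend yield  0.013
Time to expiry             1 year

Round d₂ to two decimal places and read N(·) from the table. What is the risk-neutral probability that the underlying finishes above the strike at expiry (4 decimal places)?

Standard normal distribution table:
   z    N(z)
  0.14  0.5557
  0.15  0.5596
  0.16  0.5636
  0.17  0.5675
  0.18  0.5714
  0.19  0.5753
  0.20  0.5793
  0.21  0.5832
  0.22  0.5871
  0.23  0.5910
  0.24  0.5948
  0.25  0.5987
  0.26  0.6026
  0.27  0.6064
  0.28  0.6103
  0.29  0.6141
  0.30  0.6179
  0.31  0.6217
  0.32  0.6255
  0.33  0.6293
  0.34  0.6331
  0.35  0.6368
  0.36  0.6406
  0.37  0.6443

σ√T = 0.33·√1 = 0.3300
d₁ = [ln(340/300) + (0.034 − 0.013 + 0.33²/2)·1] / 0.3300 = [0.1252 + 0.0755] / 0.3300 = 0.6079 → 0.61
d₂ = d₁ − σ√T = 0.6079 − 0.3300 = 0.2779 → 0.28
Pr(exercise) under Q = N(d₂) = 0.6103

0.6103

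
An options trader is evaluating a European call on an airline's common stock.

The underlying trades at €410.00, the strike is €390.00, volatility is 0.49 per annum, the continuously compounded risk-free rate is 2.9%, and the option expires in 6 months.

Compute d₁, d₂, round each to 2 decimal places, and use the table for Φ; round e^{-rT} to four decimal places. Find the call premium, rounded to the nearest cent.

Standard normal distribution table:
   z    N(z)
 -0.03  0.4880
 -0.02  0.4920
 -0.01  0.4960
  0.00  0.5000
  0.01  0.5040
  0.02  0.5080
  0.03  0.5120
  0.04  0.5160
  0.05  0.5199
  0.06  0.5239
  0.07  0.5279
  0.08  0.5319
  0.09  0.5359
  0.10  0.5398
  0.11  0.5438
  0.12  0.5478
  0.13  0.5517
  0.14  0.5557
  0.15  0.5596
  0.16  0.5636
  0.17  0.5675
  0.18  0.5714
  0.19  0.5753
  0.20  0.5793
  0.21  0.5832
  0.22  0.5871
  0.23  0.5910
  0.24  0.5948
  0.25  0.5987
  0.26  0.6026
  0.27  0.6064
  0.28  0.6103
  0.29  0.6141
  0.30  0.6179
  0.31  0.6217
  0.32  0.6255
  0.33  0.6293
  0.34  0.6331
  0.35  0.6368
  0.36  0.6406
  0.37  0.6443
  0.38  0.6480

€68.92

T = 0.5;  σ√T = 0.3465
d₁ = [ln(410/390) + (0.029 + ½·0.49²)·0.5] / (σ√T) = (0.0500 + 0.0745) / 0.3465 = 0.3594 which rounds to 0.36
d₂ = 0.3594 − 0.3465 = 0.0129 which rounds to 0.01
exp(−rT) = exp(−0.029·0.5) = 0.9856
C = 410·N(0.36) − 390·0.9856·N(0.01) = 410·0.6406 − 390·0.9856·0.5040 = 262.6460 − 193.7295 = 68.9165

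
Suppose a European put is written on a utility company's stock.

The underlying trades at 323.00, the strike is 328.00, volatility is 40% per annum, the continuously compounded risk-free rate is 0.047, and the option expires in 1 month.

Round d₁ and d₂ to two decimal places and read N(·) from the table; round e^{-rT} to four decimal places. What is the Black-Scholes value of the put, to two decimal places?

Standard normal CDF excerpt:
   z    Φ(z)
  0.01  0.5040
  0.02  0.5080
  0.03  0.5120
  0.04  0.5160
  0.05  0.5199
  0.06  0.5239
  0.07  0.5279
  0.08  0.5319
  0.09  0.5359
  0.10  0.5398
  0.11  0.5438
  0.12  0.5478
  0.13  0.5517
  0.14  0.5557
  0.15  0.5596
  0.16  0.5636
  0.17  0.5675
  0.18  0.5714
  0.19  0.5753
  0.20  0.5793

T = 0.08333;  σ√T = 0.1155
d₁ = [ln(323/328) + (0.047 + 0.4²/2)·0.08333] / 0.1155 = [-0.0154 + 0.0106] / 0.1155 = -0.0414 ≈ -0.04
d₂ = d₁ − σ√T = -0.0414 − 0.1155 = -0.1568 ≈ -0.16
exp(−rT) = exp(−0.047·0.08333) = 0.9961
N(−d₂) = N(0.16) = 0.5636;  N(−d₁) = N(0.04) = 0.5160
P = 328·0.9961·0.5636 − 323·0.5160 = 184.1398 − 166.6680 = 17.4718

17.47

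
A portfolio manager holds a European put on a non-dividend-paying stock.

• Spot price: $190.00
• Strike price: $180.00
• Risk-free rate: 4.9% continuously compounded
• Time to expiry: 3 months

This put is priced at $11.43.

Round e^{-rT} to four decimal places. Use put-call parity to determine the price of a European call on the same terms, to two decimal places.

exp(−rT) = exp(−0.049·0.25) = 0.9878
Put-call parity: C − P = S − K·e^(−rT) = 190 − 180·0.9878 = 190 − 177.8040 = 12.1960
C = P + (C − P) = 11.43 + (12.1960) = 23.6260

$23.63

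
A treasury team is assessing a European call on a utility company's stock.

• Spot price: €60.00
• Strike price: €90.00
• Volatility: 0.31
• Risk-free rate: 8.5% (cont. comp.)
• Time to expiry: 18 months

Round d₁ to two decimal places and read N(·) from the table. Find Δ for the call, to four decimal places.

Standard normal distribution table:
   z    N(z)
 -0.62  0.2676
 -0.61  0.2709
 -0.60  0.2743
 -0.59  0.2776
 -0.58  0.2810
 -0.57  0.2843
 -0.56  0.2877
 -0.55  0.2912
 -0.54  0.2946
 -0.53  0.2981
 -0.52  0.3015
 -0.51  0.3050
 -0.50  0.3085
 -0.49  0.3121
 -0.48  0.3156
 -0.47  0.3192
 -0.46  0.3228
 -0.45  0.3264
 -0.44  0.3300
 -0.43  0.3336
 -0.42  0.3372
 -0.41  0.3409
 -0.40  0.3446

0.2946

T = 1.5;  σ√T = 0.3797
d₁ = [ln(60/90) + (0.085 + 0.31²/2)·1.5] / 0.3797 = [-0.4055 + 0.1996] / 0.3797 = -0.5423 → -0.54
N(d₁) = N(-0.54) = 0.2946
Δ_call = N(d₁) = 0.2946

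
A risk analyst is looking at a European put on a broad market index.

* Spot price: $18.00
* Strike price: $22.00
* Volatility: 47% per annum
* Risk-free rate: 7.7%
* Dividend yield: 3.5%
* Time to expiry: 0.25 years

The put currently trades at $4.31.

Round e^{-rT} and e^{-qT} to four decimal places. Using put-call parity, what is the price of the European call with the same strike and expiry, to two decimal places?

$0.57

exp(−qT) = exp(−0.035·0.25) = 0.9913;  exp(−rT) = exp(−0.077·0.25) = 0.9809
Put-call parity: C − P = S·e^(−qT) − K·e^(−rT) = 18·0.9913 − 22·0.9809 = 17.8434 − 21.5798 = -3.7364
C = P + (C − P) = 4.31 + (-3.7364) = 0.5736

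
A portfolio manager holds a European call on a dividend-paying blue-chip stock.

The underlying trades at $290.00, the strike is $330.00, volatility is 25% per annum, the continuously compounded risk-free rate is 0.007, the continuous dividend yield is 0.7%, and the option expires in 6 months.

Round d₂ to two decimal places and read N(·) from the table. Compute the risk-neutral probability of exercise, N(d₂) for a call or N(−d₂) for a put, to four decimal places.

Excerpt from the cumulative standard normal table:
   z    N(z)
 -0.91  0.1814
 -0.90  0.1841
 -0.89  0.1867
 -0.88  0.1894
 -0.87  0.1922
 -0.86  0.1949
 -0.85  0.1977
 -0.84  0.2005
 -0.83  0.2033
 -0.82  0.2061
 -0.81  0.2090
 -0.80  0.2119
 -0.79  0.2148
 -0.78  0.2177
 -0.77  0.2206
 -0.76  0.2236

σ√T = 0.25 × 0.7071 = 0.1768
ln(S/K) + (r − q + σ²/2)T = ln(290/330) + (0.007 − 0.007 + 0.25²/2)·0.5 = -0.1292 + 0.0156 = -0.1136
d₁ = -0.1136 / 0.1768 = -0.6425 ≈ -0.64
d₂ = d₁ − σ√T = -0.6425 − 0.1768 = -0.8193 ≈ -0.82
Risk-neutral Pr[S_T > K] = N(d₂) = N(-0.82) = 0.2061

0.2061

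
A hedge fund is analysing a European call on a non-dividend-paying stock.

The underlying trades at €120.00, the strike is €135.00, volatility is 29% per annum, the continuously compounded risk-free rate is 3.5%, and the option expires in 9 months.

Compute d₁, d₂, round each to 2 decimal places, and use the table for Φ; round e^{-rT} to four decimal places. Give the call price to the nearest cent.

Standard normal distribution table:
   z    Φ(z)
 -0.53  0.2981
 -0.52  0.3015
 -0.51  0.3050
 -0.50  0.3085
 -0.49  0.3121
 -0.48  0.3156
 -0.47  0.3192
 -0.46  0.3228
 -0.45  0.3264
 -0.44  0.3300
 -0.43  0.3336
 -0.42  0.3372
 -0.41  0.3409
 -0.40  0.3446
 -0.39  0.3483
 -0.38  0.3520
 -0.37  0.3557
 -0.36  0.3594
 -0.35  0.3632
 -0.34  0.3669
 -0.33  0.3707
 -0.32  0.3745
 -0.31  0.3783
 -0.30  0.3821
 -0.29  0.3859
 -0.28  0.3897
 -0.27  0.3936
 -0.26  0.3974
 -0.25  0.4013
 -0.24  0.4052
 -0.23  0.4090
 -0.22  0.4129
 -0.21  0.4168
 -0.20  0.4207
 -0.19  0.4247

T = 0.75;  σ√T = 0.2511
d₁ = [ln(120/135) + (0.035 + ½·0.29²)·0.75] / (σ√T) = (-0.1178 + 0.0578) / 0.2511 = -0.2389 → -0.24
d₂ = -0.2389 − 0.2511 = -0.4900 → -0.49
exp(−rT) = exp(−0.035·0.75) = 0.9741
N(d₁) = N(-0.24) = 0.4052;  N(d₂) = N(-0.49) = 0.3121
C = 120·0.4052 − 135·0.9741·0.3121 = 48.6240 − 41.0422 = 7.5818

€7.58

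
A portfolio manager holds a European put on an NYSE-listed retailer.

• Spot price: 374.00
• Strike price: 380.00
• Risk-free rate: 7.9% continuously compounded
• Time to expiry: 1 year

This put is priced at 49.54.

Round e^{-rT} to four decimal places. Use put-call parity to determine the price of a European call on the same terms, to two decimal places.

72.42

exp(−rT) = exp(−0.079·1) = 0.9240
Put-call parity: C − P = S − K·e^(−rT) = 374 − 380·0.9240 = 374 − 351.1200 = 22.8800
C = P + (C − P) = 49.54 + (22.8800) = 72.4200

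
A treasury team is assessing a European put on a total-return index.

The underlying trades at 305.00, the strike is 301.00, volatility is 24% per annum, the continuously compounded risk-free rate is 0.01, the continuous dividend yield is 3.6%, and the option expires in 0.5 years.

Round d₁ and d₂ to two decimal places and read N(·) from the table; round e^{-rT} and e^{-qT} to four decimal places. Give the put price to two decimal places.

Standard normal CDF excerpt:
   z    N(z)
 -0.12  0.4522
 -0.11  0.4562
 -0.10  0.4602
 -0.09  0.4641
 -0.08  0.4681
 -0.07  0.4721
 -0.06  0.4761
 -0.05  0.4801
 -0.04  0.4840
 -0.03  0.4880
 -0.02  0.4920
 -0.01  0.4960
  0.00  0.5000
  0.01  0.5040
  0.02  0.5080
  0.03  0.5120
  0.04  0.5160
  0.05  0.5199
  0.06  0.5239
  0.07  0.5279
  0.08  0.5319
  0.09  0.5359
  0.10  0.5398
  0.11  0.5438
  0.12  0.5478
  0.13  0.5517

σ√T = 0.24 × 0.7071 = 0.1697
d₁ = [ln(305/301) + (0.01 − 0.036 + 0.24²/2)·0.5] / 0.1697 = [0.0132 + 0.0014] / 0.1697 = 0.0860 → 0.09
d₂ = d₁ − σ√T = 0.0860 − 0.1697 = -0.0837 → -0.08
exp(−qT) = exp(−0.036·0.5) = 0.9822;  exp(−rT) = exp(−0.01·0.5) = 0.9950
P = 301·0.9950·N(0.08) − 305·0.9822·N(-0.09) = 301·0.9950·0.5319 − 305·0.9822·0.4641 = 159.3014 − 139.0309 = 20.2705

20.27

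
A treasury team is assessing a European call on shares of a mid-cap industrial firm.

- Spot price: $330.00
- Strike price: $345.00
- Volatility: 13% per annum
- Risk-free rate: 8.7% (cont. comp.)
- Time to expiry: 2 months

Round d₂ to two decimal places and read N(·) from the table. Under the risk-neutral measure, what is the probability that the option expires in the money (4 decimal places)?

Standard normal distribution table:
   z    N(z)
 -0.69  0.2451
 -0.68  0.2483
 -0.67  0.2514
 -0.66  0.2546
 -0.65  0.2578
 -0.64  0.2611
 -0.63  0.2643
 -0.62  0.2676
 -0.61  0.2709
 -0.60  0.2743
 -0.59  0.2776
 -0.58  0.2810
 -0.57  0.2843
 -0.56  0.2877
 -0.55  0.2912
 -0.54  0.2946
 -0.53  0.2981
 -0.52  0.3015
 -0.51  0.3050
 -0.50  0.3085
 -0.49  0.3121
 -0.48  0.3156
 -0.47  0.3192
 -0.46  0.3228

σ√T = 0.13 × 0.4082 = 0.0531
d₁ = [ln(330/345) + (0.087 + ½·0.13²)·0.1667] / (σ√T) = (-0.0445 + 0.0159) / 0.0531 = -0.5378 ≈ -0.54
d₂ = -0.5378 − 0.0531 = -0.5909 ≈ -0.59
Pr(exercise) under Q = N(d₂) = 0.2776

0.2776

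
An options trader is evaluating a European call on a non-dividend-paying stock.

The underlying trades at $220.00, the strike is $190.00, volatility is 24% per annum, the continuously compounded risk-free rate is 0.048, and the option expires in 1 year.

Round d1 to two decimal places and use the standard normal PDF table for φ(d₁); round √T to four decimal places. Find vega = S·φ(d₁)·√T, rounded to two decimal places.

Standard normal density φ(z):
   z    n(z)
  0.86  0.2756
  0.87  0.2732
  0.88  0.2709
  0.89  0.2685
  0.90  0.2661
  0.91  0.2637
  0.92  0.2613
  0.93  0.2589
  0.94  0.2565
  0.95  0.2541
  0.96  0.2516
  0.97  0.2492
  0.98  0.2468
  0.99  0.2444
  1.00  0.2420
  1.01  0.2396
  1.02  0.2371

σ√T = 0.24·√1 = 0.2400
ln(S/K) + (r + σ²/2)T = ln(220/190) + (0.048 + 0.24²/2)·1 = 0.1466 + 0.0768 = 0.2234
d₁ = 0.2234 / 0.2400 = 0.9308 ⇒ 0.93
√T = √1 = 1.0000
φ(d₁) = φ(0.93) = 0.2589
vega = S·φ(d₁)·√T = 220·0.2589·1.0000 = 56.9580
(Call and put vega coincide under Black-Scholes.)

56.96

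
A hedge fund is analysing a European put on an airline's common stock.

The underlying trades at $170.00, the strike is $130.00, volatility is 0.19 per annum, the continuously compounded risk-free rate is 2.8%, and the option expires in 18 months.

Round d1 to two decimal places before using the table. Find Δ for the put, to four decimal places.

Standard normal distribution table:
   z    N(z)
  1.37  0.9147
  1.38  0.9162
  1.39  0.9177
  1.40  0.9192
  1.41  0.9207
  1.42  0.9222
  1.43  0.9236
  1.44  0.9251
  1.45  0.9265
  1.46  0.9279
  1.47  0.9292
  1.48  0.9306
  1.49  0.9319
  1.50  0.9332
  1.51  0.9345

σ√T = 0.19·√1.5 = 0.2327
d₁ = [ln(170/130) + (0.028 + ½·0.19²)·1.5] / (σ√T) = (0.2683 + 0.0691) / 0.2327 = 1.4497 → 1.45
N(d₁) = N(1.45) = 0.9265
Δ_put = N(d₁) − 1 = 0.9265 − 1 = -0.0735

-0.0735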